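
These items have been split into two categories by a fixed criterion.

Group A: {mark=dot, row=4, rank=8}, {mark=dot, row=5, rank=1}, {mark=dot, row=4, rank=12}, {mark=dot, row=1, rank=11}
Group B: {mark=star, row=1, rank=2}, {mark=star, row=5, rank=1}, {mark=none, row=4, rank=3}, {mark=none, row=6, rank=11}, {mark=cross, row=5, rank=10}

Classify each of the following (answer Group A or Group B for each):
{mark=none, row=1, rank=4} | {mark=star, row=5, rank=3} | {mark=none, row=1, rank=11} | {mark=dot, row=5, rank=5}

Group B, Group B, Group B, Group A

'Group A' ⟺ mark is dot.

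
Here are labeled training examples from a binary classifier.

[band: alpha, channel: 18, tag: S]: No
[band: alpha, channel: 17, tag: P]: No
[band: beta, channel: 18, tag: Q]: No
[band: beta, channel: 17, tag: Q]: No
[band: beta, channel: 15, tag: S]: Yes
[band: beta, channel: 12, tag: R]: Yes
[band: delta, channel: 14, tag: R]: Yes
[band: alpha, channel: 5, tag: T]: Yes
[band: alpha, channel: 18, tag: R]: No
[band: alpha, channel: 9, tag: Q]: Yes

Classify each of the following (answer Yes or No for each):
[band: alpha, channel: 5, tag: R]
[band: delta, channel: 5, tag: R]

Yes, Yes

'Yes' ⟺ channel ≤ 15.
[band: alpha, channel: 5, tag: R] — channel = 5, hence Yes.
[band: delta, channel: 5, tag: R] — channel = 5, hence Yes.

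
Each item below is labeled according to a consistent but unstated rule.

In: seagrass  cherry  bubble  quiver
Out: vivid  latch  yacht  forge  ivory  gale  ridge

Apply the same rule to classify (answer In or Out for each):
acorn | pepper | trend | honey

Out, In, Out, Out

The simplest hypothesis consistent with all the labels is: length ≥ 6.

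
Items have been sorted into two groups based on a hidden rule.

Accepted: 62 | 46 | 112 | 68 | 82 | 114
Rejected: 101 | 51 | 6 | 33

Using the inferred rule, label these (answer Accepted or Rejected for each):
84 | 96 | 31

Every 'Accepted' example satisfies: even AND at least 33. None of the 'Rejected' examples do.
Accepted: 84, since 84 is even, 84 ≥ 33. Accepted: 96, since 96 is even, 96 ≥ 33. Rejected: 31, since 31 is odd, 31 < 33.

Accepted, Accepted, Rejected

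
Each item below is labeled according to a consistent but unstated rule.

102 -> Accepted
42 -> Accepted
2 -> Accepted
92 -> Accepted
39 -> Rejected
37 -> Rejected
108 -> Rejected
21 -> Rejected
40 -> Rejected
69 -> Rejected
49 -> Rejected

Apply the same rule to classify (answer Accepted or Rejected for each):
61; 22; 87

Every 'Accepted' example satisfies: ends in digit 2. None of the 'Rejected' examples do.

Rejected, Accepted, Rejected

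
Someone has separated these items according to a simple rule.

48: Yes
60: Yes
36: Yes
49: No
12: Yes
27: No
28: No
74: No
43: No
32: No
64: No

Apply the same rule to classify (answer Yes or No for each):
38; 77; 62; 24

No, No, No, Yes

A rule that fits every label: multiple of 6 — true of each 'Yes' example, false of each 'No' one.
38: 38 = 6·6 + 2 — does not pass, so No. 77: 77 = 6·12 + 5 — does not pass, so No. 62: 62 = 6·10 + 2 — does not pass, so No. 24: 24 = 6·4 — checks out, so Yes.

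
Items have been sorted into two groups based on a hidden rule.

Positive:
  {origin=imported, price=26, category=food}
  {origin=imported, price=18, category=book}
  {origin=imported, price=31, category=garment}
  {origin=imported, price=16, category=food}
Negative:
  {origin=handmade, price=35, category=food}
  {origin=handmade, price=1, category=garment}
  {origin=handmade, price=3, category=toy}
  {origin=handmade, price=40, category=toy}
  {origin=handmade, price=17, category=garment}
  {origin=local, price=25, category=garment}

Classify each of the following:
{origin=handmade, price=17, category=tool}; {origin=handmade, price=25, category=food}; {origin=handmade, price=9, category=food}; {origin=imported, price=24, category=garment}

Negative, Negative, Negative, Positive

A rule that fits every label: origin is imported — true of each 'Positive' example, false of each 'Negative' one.
{origin=handmade, price=17, category=tool}: Negative (origin is handmade).
{origin=handmade, price=25, category=food}: Negative (origin is handmade).
{origin=handmade, price=9, category=food}: Negative (origin is handmade).
{origin=imported, price=24, category=garment}: Positive (origin is imported).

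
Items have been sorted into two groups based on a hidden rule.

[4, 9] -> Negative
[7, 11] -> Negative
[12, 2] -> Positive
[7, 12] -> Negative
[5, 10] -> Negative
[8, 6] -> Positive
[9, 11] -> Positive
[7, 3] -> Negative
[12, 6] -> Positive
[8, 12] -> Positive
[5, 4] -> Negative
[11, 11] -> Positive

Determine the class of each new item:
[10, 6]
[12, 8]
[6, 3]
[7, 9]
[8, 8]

The simplest hypothesis consistent with all the labels is: first ≥ 8.

Positive, Positive, Negative, Negative, Positive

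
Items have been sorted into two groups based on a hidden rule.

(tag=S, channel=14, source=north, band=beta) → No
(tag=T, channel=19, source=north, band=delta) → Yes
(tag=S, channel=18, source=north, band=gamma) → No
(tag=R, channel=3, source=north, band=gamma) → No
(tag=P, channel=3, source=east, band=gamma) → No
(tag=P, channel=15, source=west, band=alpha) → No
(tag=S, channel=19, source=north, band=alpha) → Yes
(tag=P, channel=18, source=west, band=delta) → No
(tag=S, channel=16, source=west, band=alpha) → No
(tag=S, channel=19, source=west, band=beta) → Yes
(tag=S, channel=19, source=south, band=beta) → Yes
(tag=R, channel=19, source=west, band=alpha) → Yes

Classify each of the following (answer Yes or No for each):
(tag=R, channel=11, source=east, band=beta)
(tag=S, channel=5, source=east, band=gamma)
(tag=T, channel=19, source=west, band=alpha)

The rule appears to be: channel = 19.
(tag=R, channel=11, source=east, band=beta): channel = 11, does not pass → No. (tag=S, channel=5, source=east, band=gamma): channel = 5, does not pass → No. (tag=T, channel=19, source=west, band=alpha): channel = 19, has this property → Yes.

No, No, Yes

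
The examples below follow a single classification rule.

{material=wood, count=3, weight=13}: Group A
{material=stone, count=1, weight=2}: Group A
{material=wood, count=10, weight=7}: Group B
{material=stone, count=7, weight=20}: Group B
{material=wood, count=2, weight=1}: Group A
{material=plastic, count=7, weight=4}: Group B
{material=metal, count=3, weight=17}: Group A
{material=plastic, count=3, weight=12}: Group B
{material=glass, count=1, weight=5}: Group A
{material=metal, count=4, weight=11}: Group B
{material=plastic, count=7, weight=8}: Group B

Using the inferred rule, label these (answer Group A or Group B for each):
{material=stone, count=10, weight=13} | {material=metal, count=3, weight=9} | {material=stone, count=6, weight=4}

The common property of the 'Group A' items is: count ≤ 3 AND weight ≠ 12. No 'Group B' item has it.
Group B: {material=stone, count=10, weight=13}, since count = 10, weight = 13.
Group A: {material=metal, count=3, weight=9}, since count = 3, weight = 9.
Group B: {material=stone, count=6, weight=4}, since count = 6, weight = 4.

Group B, Group A, Group B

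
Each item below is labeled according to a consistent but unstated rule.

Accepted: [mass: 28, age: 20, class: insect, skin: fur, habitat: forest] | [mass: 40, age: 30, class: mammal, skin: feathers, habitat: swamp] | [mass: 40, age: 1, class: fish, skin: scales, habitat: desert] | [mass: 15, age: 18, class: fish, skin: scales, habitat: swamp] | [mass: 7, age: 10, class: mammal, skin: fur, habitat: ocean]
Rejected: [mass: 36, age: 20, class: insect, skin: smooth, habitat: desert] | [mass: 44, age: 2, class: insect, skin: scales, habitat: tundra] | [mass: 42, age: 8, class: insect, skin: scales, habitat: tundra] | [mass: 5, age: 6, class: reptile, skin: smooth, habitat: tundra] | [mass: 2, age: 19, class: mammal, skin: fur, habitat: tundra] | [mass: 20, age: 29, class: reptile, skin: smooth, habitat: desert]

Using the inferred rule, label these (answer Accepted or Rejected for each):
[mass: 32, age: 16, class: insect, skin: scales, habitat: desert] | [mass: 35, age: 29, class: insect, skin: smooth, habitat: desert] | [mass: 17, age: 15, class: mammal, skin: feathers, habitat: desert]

Accepted, Rejected, Accepted

The common property of the 'Accepted' items is: skin is not smooth AND habitat is not tundra. No 'Rejected' item has it.
[mass: 32, age: 16, class: insect, skin: scales, habitat: desert]: skin is scales, habitat is desert, has this property → Accepted. [mass: 35, age: 29, class: insect, skin: smooth, habitat: desert]: skin is smooth, habitat is desert, does not pass → Rejected. [mass: 17, age: 15, class: mammal, skin: feathers, habitat: desert]: skin is feathers, habitat is desert, has this property → Accepted.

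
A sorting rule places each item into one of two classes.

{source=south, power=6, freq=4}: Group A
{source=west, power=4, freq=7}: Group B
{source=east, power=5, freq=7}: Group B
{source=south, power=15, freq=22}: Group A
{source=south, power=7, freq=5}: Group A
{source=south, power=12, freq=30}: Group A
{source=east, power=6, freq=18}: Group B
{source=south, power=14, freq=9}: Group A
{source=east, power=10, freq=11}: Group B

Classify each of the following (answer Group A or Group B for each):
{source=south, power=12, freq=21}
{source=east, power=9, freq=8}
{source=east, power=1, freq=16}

Group A, Group B, Group B

The classifier is using: source is south.
{source=south, power=12, freq=21}: source is south — qualifies, so Group A.
{source=east, power=9, freq=8}: source is east — doesn't match, so Group B.
{source=east, power=1, freq=16}: source is east — doesn't match, so Group B.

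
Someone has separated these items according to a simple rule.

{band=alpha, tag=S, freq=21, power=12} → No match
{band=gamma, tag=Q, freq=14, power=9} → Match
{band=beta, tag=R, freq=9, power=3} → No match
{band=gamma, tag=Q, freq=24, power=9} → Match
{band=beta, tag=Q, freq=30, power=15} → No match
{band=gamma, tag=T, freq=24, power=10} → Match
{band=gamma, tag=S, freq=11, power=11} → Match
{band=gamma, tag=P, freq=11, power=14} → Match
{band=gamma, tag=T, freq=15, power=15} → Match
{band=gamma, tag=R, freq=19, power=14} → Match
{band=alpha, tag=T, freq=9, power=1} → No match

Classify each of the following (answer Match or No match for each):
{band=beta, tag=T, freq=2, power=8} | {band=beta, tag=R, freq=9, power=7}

The simplest hypothesis consistent with all the labels is: band is gamma.

No match, No match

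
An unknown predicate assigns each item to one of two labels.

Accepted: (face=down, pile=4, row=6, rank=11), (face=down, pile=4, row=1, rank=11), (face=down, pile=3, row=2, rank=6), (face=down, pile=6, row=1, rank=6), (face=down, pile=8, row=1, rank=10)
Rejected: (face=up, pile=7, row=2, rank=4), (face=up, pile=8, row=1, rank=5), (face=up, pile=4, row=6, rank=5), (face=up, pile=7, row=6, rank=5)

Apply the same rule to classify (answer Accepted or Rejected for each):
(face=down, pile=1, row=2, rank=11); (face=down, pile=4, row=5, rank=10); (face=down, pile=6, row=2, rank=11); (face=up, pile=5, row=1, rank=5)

Accepted, Accepted, Accepted, Rejected

A rule that fits every label: face is down — true of each 'Accepted' example, false of each 'Rejected' one.
Accepted: (face=down, pile=1, row=2, rank=11), since face is down.
Accepted: (face=down, pile=4, row=5, rank=10), since face is down.
Accepted: (face=down, pile=6, row=2, rank=11), since face is down.
Rejected: (face=up, pile=5, row=1, rank=5), since face is up.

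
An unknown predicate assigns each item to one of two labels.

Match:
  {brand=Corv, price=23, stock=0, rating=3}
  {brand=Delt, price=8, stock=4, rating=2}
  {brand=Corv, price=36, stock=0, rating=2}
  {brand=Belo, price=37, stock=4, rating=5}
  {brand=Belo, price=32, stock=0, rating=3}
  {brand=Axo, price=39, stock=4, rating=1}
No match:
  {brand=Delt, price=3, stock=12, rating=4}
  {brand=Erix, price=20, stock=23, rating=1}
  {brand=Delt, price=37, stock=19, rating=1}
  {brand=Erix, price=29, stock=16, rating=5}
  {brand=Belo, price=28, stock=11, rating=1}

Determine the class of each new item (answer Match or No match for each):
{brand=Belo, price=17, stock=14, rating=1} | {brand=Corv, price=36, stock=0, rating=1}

The rule appears to be: stock ≤ 4.
{brand=Belo, price=17, stock=14, rating=1} → stock = 14 → No match. {brand=Corv, price=36, stock=0, rating=1} → stock = 0 → Match.

No match, Match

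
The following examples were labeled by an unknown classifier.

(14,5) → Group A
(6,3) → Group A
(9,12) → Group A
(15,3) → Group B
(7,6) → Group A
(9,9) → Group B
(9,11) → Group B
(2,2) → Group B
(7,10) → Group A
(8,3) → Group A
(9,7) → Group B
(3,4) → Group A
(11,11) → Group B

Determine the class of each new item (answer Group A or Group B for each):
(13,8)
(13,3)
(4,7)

Group A, Group B, Group A

The simplest hypothesis consistent with all the labels is: sum is odd.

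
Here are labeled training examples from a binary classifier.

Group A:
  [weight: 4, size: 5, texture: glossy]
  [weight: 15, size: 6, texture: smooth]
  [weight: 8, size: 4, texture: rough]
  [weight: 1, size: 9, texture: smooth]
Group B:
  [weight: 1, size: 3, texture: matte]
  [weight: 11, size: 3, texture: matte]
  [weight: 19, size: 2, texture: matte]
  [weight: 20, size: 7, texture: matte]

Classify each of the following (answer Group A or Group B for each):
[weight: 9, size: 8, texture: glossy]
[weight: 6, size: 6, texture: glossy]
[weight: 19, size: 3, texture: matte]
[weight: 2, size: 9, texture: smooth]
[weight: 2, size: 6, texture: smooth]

Comparing the two groups points to one rule — texture is not matte.
[weight: 9, size: 8, texture: glossy]: texture is glossy — satisfies this, so Group A. [weight: 6, size: 6, texture: glossy]: texture is glossy — satisfies this, so Group A. [weight: 19, size: 3, texture: matte]: texture is matte — does not satisfy this, so Group B. [weight: 2, size: 9, texture: smooth]: texture is smooth — satisfies this, so Group A. [weight: 2, size: 6, texture: smooth]: texture is smooth — satisfies this, so Group A.

Group A, Group A, Group B, Group A, Group A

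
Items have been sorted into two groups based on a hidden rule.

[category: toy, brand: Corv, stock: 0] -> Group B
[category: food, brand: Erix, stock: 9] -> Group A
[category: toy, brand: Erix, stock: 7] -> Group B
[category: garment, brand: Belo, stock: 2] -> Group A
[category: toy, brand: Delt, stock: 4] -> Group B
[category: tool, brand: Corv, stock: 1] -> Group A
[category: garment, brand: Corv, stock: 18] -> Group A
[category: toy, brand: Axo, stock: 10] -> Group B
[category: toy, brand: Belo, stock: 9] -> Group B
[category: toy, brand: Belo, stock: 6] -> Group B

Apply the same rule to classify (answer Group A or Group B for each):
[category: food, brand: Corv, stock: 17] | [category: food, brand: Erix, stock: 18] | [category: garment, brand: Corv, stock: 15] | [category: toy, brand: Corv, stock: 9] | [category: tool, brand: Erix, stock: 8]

Group A, Group A, Group A, Group B, Group A

All 'Group A' examples share one property — category is not toy — and every 'Group B' example lacks it.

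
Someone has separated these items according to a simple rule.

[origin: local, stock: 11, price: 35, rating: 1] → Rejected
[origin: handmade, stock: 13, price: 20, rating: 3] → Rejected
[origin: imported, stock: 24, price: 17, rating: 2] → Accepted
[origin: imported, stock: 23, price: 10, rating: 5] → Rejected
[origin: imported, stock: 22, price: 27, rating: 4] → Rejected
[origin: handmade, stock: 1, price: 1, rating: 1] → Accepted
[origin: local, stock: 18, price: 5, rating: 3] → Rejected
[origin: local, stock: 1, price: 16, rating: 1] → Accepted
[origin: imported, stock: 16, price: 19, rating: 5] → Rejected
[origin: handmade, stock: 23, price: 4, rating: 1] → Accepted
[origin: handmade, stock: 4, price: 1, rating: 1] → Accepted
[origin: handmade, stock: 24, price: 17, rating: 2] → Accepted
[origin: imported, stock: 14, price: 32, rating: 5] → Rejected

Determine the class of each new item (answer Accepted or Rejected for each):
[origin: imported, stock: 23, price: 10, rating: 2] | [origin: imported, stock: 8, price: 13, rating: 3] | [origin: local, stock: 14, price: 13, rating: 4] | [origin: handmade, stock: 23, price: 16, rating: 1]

Accepted, Rejected, Rejected, Accepted

The common property of the 'Accepted' items is: price ≤ 17 AND rating ≤ 2. No 'Rejected' item has it.
[origin: imported, stock: 23, price: 10, rating: 2]: price = 10, rating = 2, fits → Accepted. [origin: imported, stock: 8, price: 13, rating: 3]: price = 13, rating = 3, does not satisfy this → Rejected. [origin: local, stock: 14, price: 13, rating: 4]: price = 13, rating = 4, does not satisfy this → Rejected. [origin: handmade, stock: 23, price: 16, rating: 1]: price = 16, rating = 1, fits → Accepted.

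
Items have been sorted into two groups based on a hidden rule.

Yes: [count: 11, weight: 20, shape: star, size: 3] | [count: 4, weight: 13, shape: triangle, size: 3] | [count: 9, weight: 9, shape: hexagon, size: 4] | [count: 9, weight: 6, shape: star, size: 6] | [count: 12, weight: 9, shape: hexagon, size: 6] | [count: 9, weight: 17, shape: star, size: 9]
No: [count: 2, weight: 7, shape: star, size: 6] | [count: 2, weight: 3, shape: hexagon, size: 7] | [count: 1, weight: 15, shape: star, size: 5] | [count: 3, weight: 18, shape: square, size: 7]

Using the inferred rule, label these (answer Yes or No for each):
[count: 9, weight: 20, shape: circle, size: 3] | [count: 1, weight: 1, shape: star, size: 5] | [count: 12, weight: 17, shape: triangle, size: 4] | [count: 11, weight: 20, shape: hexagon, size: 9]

Yes, No, Yes, Yes

Every 'Yes' example satisfies: count ≥ 4. None of the 'No' examples do.
[count: 9, weight: 20, shape: circle, size: 3]: count = 9, passes → Yes. [count: 1, weight: 1, shape: star, size: 5]: count = 1, fails the rule → No. [count: 12, weight: 17, shape: triangle, size: 4]: count = 12, passes → Yes. [count: 11, weight: 20, shape: hexagon, size: 9]: count = 11, passes → Yes.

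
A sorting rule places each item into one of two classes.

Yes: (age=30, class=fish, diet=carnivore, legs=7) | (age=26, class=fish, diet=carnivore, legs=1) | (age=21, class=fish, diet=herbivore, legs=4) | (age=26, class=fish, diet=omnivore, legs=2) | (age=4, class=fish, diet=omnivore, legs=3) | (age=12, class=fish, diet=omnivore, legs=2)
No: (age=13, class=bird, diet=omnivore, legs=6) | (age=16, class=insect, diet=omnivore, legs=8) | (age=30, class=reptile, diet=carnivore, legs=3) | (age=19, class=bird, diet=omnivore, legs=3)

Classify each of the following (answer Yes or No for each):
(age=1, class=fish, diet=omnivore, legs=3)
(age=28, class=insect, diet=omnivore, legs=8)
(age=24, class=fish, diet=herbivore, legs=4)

Yes, No, Yes

The simplest hypothesis consistent with all the labels is: class is fish.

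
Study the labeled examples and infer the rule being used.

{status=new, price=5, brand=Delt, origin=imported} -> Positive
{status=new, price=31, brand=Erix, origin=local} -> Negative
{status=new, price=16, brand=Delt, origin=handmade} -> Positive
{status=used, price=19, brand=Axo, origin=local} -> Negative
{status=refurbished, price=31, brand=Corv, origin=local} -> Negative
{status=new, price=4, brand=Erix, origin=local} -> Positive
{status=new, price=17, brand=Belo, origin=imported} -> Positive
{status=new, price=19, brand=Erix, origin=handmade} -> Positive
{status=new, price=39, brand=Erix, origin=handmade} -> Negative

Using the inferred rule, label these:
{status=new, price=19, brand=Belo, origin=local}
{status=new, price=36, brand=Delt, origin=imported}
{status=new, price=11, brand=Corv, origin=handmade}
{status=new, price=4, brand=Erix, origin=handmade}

Positive, Negative, Positive, Positive

All 'Positive' examples share one property — status is new AND price ≤ 19 — and every 'Negative' example lacks it.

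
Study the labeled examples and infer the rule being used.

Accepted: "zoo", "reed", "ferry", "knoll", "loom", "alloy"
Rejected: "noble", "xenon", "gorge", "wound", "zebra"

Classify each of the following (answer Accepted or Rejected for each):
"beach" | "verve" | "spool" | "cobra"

Rejected, Rejected, Accepted, Rejected

Looking at the examples, the only property every 'Accepted' case has and every 'Rejected' case lacks is: has a double letter.
"beach" → no doubled letter → Rejected.
"verve" → no doubled letter → Rejected.
"spool" → 'oo' doubled → Accepted.
"cobra" → no doubled letter → Rejected.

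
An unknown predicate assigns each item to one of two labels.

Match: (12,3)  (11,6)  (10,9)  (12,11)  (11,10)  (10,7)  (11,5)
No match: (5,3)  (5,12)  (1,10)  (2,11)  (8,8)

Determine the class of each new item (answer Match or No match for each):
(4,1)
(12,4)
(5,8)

No match, Match, No match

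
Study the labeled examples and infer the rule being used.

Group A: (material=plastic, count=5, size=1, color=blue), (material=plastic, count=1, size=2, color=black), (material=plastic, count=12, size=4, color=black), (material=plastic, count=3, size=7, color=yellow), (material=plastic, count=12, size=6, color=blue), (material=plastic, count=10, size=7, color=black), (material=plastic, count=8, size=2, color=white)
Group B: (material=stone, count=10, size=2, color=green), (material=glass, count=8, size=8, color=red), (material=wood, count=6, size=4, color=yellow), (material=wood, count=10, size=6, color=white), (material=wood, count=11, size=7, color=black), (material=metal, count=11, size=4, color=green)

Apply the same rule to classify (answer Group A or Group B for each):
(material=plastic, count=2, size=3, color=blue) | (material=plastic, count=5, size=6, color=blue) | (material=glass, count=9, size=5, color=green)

Group A, Group A, Group B

Looking at the examples, the only property every 'Group A' case has and every 'Group B' case lacks is: material is plastic.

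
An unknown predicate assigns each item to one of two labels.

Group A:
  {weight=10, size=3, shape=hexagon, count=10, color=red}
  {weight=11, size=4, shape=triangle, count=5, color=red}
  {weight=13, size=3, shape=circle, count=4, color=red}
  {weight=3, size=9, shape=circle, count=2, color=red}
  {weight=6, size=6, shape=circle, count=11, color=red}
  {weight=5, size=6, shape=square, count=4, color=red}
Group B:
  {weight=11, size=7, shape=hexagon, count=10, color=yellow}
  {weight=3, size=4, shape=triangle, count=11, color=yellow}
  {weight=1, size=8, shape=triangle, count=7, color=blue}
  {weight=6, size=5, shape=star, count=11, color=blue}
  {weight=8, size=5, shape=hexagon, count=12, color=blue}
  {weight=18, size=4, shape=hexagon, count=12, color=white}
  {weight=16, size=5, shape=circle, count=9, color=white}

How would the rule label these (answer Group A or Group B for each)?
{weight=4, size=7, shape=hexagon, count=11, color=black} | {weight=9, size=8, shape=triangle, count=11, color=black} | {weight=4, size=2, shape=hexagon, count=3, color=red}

Group B, Group B, Group A

The simplest hypothesis consistent with all the labels is: color is red.
Group B: {weight=4, size=7, shape=hexagon, count=11, color=black}, since color is black. Group B: {weight=9, size=8, shape=triangle, count=11, color=black}, since color is black. Group A: {weight=4, size=2, shape=hexagon, count=3, color=red}, since color is red.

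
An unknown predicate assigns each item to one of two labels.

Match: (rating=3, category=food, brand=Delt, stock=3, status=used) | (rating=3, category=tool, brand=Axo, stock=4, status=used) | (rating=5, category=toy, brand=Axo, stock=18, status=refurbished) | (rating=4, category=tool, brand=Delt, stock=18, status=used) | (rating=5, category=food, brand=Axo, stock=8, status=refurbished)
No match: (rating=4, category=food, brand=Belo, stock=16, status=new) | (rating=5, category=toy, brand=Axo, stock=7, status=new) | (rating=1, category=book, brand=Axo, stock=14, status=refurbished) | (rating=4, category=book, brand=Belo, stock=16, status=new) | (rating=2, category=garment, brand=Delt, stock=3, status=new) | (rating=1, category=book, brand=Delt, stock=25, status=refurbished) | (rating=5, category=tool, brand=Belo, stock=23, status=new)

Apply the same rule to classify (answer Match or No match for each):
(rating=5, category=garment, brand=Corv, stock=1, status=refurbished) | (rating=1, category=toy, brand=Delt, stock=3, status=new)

Match, No match

The simplest hypothesis consistent with all the labels is: status is not new AND rating ≥ 2.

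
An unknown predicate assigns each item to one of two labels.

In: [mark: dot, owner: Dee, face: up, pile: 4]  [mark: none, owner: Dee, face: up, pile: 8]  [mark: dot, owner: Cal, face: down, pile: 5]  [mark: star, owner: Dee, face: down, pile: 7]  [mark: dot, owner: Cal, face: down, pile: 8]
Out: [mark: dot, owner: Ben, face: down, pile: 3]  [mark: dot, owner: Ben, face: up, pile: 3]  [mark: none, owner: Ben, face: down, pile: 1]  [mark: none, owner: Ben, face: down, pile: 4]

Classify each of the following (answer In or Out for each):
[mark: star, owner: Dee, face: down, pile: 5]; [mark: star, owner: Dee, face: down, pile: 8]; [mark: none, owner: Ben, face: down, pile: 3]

The distinguishing property — owner is not Ben — holds for all the 'In' cases and none of the 'Out' cases.
In: [mark: star, owner: Dee, face: down, pile: 5], since owner is Dee. In: [mark: star, owner: Dee, face: down, pile: 8], since owner is Dee. Out: [mark: none, owner: Ben, face: down, pile: 3], since owner is Ben.

In, In, Out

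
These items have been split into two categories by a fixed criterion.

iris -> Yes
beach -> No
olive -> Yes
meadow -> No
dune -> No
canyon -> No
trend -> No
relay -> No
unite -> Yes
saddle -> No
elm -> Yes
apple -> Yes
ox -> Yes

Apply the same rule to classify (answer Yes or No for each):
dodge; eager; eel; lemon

One predicate separates the groups cleanly: starts with a vowel.
dodge: starts with 'd', does not fit → No. eager: starts with 'e', has this property → Yes. eel: starts with 'e', has this property → Yes. lemon: starts with 'l', does not fit → No.

No, Yes, Yes, No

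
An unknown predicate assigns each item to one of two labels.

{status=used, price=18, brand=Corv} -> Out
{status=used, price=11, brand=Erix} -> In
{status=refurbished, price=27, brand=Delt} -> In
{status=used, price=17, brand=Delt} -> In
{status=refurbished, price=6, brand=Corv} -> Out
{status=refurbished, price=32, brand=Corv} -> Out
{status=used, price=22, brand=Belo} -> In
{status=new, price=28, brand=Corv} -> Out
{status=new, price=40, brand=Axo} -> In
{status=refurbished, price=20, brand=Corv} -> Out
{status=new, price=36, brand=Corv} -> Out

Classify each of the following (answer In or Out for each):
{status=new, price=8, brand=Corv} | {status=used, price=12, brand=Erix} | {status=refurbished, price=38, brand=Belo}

One predicate separates the groups cleanly: brand is not Corv.
{status=new, price=8, brand=Corv} — brand is Corv, hence Out.
{status=used, price=12, brand=Erix} — brand is Erix, hence In.
{status=refurbished, price=38, brand=Belo} — brand is Belo, hence In.

Out, In, In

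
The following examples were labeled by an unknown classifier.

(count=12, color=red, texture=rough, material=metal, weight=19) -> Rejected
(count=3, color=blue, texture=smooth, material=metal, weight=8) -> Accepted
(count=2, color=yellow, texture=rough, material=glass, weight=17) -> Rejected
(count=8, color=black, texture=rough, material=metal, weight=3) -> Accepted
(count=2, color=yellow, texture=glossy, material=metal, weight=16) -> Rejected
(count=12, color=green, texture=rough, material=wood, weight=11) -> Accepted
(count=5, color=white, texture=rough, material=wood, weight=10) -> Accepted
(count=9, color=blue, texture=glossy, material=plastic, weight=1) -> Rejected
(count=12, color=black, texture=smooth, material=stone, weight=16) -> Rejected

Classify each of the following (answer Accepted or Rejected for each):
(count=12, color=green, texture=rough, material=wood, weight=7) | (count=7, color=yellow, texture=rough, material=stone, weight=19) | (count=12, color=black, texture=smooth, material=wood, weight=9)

The rule appears to be: weight ≥ 3 AND weight ≤ 11.
(count=12, color=green, texture=rough, material=wood, weight=7) — weight = 7, hence Accepted.
(count=7, color=yellow, texture=rough, material=stone, weight=19) — weight = 19, hence Rejected.
(count=12, color=black, texture=smooth, material=wood, weight=9) — weight = 9, hence Accepted.

Accepted, Rejected, Accepted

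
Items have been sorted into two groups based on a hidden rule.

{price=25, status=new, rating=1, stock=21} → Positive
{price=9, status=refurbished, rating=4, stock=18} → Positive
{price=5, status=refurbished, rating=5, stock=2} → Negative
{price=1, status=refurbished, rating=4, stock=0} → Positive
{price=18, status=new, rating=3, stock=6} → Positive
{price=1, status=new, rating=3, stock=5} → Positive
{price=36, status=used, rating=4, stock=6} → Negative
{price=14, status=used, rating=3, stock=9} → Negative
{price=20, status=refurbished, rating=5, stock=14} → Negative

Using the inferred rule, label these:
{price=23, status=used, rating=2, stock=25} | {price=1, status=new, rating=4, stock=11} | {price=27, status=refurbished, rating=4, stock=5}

All 'Positive' examples share one property — status is not used AND rating ≤ 4 — and every 'Negative' example lacks it.
{price=23, status=used, rating=2, stock=25}: status is used, rating = 2 — fails this test, so Negative.
{price=1, status=new, rating=4, stock=11}: status is new, rating = 4 — passes, so Positive.
{price=27, status=refurbished, rating=4, stock=5}: status is refurbished, rating = 4 — passes, so Positive.

Negative, Positive, Positive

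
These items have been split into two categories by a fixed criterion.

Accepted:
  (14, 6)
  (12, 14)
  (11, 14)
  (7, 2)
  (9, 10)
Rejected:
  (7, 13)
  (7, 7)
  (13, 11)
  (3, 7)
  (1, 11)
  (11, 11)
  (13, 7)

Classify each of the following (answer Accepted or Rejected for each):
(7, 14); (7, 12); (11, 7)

Accepted, Accepted, Rejected

The rule appears to be: second is even.
Accepted: (7, 14), since second 14.
Accepted: (7, 12), since second 12.
Rejected: (11, 7), since second 7.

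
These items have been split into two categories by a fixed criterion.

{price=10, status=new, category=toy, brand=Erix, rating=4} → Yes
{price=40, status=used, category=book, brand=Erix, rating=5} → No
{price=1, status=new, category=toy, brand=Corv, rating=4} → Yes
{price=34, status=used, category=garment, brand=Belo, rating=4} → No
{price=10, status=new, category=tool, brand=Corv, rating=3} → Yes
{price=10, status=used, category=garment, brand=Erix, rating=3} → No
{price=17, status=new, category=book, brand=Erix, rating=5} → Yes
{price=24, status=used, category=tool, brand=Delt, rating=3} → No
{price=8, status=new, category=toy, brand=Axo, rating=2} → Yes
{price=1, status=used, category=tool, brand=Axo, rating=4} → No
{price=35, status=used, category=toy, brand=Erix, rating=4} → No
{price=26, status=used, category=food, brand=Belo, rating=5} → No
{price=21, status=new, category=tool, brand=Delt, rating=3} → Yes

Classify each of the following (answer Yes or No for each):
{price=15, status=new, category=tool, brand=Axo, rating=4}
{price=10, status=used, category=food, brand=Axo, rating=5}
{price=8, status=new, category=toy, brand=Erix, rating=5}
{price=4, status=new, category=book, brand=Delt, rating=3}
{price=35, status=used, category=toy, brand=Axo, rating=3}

Yes, No, Yes, Yes, No

The simplest hypothesis consistent with all the labels is: status is new.
{price=15, status=new, category=tool, brand=Axo, rating=4}: Yes (status is new). {price=10, status=used, category=food, brand=Axo, rating=5}: No (status is used). {price=8, status=new, category=toy, brand=Erix, rating=5}: Yes (status is new). {price=4, status=new, category=book, brand=Delt, rating=3}: Yes (status is new). {price=35, status=used, category=toy, brand=Axo, rating=3}: No (status is used).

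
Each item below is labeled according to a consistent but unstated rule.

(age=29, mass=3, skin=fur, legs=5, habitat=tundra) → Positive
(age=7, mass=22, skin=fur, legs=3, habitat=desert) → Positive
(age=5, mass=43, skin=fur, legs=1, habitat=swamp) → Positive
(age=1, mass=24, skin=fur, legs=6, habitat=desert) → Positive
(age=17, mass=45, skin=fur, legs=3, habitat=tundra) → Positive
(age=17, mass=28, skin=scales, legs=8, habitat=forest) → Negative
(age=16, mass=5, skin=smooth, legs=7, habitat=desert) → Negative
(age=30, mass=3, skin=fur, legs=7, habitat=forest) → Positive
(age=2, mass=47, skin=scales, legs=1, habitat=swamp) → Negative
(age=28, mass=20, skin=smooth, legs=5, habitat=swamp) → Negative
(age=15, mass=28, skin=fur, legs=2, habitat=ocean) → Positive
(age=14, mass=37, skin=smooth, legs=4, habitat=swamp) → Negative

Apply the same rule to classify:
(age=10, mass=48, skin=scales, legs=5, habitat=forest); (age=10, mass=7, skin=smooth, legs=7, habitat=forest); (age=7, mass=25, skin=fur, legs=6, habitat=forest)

Negative, Negative, Positive

Looking at the examples, the only property every 'Positive' case has and every 'Negative' case lacks is: skin is fur.
(age=10, mass=48, skin=scales, legs=5, habitat=forest): skin is scales — does not pass, so Negative. (age=10, mass=7, skin=smooth, legs=7, habitat=forest): skin is smooth — does not pass, so Negative. (age=7, mass=25, skin=fur, legs=6, habitat=forest): skin is fur — qualifies, so Positive.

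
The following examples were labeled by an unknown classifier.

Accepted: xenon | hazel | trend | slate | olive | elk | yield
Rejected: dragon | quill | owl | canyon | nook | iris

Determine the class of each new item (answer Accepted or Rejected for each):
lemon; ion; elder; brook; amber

One predicate separates the groups cleanly: contains 'e'.
lemon: has 'e', matches → Accepted.
ion: no 'e', lacks this property → Rejected.
elder: has 'e', matches → Accepted.
brook: no 'e', lacks this property → Rejected.
amber: has 'e', matches → Accepted.

Accepted, Rejected, Accepted, Rejected, Accepted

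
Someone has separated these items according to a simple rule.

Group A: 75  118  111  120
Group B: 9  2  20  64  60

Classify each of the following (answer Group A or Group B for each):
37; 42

A rule that fits every label: at least 75 — true of each 'Group A' example, false of each 'Group B' one.
Group B: 37, since 37 < 75. Group B: 42, since 42 < 75.

Group B, Group B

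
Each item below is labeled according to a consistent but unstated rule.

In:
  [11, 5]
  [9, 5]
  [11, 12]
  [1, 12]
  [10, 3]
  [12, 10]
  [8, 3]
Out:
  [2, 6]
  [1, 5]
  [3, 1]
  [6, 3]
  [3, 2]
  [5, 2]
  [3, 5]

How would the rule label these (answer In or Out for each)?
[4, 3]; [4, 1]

Out, Out

The classifier is using: sum ≥ 11.
[4, 3]: 4+3 = 7, lacks this property → Out. [4, 1]: 4+1 = 5, lacks this property → Out.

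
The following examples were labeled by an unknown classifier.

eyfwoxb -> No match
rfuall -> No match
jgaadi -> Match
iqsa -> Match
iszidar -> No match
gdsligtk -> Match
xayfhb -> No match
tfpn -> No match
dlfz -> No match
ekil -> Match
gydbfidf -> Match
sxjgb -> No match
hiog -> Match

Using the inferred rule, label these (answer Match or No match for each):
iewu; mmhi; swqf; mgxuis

Rule: even length AND contains 'i'. This holds for each 'Match' example and fails for each 'No match' one.
iewu: length 4, has 'i', has this property → Match.
mmhi: length 4, has 'i', has this property → Match.
swqf: length 4, no 'i', doesn't qualify → No match.
mgxuis: length 6, has 'i', has this property → Match.

Match, Match, No match, Match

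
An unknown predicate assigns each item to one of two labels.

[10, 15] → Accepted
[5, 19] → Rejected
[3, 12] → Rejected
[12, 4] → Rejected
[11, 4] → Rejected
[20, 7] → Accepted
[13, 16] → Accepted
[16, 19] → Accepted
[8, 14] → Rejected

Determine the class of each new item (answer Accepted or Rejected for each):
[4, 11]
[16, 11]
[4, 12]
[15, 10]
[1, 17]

Rejected, Accepted, Rejected, Accepted, Rejected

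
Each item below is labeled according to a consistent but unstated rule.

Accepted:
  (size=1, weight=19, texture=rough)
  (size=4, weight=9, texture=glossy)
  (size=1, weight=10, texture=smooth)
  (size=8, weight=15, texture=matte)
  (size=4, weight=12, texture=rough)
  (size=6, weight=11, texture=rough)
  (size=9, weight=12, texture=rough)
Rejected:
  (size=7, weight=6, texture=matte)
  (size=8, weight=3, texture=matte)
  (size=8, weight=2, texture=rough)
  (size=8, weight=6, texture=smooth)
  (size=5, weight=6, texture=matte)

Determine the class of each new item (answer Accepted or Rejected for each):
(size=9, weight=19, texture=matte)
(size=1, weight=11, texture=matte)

Accepted, Accepted

'Accepted' ⟺ weight ≥ 9.
Accepted: (size=9, weight=19, texture=matte), since weight = 19. Accepted: (size=1, weight=11, texture=matte), since weight = 11.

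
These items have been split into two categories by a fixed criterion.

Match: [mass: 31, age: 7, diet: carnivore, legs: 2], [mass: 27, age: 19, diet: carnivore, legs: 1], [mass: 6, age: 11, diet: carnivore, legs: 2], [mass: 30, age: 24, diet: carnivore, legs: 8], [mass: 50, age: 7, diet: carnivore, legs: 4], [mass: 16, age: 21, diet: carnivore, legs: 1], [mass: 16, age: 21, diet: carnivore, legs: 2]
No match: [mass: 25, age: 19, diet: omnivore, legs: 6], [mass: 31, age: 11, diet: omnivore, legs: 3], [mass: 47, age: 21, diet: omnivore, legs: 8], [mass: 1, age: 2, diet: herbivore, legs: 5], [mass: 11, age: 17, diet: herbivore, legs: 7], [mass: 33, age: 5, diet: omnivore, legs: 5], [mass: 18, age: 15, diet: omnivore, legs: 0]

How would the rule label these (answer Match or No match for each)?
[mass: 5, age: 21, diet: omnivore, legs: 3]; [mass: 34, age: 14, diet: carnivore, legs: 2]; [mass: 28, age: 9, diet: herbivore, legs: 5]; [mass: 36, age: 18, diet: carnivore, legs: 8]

The classifier is using: diet is carnivore.
[mass: 5, age: 21, diet: omnivore, legs: 3]: diet is omnivore — does not pass, so No match.
[mass: 34, age: 14, diet: carnivore, legs: 2]: diet is carnivore — checks out, so Match.
[mass: 28, age: 9, diet: herbivore, legs: 5]: diet is herbivore — does not pass, so No match.
[mass: 36, age: 18, diet: carnivore, legs: 8]: diet is carnivore — checks out, so Match.

No match, Match, No match, Match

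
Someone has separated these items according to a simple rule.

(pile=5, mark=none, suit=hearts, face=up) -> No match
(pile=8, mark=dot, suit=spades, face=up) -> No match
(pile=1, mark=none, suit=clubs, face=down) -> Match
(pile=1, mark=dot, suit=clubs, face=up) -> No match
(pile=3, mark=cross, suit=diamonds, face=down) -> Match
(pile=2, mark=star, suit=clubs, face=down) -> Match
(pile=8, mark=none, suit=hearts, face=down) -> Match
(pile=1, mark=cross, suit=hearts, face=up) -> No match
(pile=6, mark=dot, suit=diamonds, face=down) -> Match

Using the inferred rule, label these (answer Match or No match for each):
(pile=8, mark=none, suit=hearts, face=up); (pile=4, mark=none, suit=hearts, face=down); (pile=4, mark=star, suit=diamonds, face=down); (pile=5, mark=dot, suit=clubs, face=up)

No match, Match, Match, No match

'Match' ⟺ face is down.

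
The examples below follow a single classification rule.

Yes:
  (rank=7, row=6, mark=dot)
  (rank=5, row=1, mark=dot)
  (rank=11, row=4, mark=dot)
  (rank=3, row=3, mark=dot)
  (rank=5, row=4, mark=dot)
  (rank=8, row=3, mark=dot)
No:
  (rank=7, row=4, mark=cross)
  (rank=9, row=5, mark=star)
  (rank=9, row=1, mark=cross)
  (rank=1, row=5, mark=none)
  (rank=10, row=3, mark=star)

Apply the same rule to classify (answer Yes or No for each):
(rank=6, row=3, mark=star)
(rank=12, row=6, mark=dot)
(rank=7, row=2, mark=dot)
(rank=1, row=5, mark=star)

One predicate separates the groups cleanly: mark is dot.
No: (rank=6, row=3, mark=star), since mark is star.
Yes: (rank=12, row=6, mark=dot), since mark is dot.
Yes: (rank=7, row=2, mark=dot), since mark is dot.
No: (rank=1, row=5, mark=star), since mark is star.

No, Yes, Yes, No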